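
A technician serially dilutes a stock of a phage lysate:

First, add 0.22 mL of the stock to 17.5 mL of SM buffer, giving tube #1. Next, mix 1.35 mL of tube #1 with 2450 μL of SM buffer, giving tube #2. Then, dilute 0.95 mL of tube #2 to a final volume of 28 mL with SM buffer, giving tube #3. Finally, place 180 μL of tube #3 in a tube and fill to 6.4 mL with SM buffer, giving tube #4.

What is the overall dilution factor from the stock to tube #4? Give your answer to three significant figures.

Step 1: 0.22 mL + 17.5 mL = 17.72 mL total → factor 17.72/0.22 = 80.545
Step 2: 1.35 mL + 2450 μL = 3.8 mL total → factor 3.8/1.35 = 2.8148
Step 3: 0.95 mL brought to 28 mL → factor 28/0.95 = 29.474
Step 4: 180 μL brought to 6.4 mL → factor 6400/180 = 35.556
Overall dilution factor = 80.545 × 2.8148 × 29.474 × 35.556 = 2.3759 × 10^5

2.38 × 10^5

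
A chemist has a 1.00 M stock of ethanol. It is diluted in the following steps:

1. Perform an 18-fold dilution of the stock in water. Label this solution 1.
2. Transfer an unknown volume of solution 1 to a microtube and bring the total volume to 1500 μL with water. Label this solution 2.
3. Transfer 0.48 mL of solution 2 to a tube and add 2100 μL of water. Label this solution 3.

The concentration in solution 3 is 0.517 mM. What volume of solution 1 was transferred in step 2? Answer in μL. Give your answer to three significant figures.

Step 1: 18-fold → factor 18
Step 2: v brought to 1500 μL → factor = 1500 μL/v
Step 3: 0.48 mL + 2100 μL = 2.58 mL total → factor 2.58/0.48 = 5.375
Product of known-step factors = 96.75
Overall factor = 1.00 M / (0.517 mM) = 1934.2
Step-2 factor = 1934.2 / 96.75 = 19.992
v = 1500 μL / 19.992 = 75.0 μL

75.0 μL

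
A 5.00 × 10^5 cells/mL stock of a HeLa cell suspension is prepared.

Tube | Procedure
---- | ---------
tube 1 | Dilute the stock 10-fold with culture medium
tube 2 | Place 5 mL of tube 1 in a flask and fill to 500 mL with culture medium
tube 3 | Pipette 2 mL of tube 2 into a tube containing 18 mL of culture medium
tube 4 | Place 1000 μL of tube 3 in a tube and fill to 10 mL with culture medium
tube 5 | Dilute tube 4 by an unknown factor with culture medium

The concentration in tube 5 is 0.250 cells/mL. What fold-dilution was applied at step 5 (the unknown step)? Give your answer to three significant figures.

20.0-fold

Step 1: 10-fold → factor 10
Step 2: 5 mL brought to 500 mL → factor 500/5 = 100
Step 3: 2 mL + 18 mL = 20 mL total → factor 20/2 = 10
Step 4: 1000 μL brought to 10 mL → factor 10000/1000 = 10
Step 5: unknown factor x
Product of known-step factors = 1 × 10^5
Overall factor = 5.00 × 10^5 cells/mL / (0.250 cells/mL) = 2 × 10^6
x = 2 × 10^6 / 1 × 10^5 = 20.0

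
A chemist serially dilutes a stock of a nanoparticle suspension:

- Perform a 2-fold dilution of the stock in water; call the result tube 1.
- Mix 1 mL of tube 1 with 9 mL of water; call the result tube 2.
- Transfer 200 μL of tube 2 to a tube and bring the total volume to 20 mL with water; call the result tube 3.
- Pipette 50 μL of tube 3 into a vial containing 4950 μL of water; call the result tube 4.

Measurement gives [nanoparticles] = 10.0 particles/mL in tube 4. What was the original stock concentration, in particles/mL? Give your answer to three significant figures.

Step 1: 2-fold → factor 2
Step 2: 1 mL + 9 mL = 10 mL total → factor 10/1 = 10
Step 3: 200 μL brought to 20 mL → factor 20000/200 = 100
Step 4: 50 μL + 4950 μL = 5000 μL total → factor 5000/50 = 100
Overall dilution factor = 2 × 10 × 100 × 100 = 2 × 10^5
Stock = 10.0 particles/mL × 2 × 10^5 = 2.00 × 10^6 particles/mL

2.00 × 10^6 particles/mL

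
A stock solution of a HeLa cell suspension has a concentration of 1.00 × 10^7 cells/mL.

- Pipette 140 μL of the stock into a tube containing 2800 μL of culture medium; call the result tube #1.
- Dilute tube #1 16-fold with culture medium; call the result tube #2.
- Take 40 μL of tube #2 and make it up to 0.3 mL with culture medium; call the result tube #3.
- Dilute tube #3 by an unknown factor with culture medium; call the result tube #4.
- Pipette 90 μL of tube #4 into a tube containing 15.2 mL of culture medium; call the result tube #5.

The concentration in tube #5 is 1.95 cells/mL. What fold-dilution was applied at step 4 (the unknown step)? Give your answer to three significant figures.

Step 1: 140 μL + 2800 μL = 2940 μL total → factor 2940/140 = 21
Step 2: 16-fold → factor 16
Step 3: 40 μL brought to 0.3 mL → factor 300/40 = 7.5
Step 4: unknown factor x
Step 5: 90 μL + 15.2 mL = 15290 μL total → factor 15290/90 = 169.89
Product of known-step factors = 4.2812 × 10^5
Overall factor = 1.00 × 10^7 cells/mL / (1.95 cells/mL) = 5.1282 × 10^6
x = 5.1282 × 10^6 / 4.2812 × 10^5 = 12.0

12.0-fold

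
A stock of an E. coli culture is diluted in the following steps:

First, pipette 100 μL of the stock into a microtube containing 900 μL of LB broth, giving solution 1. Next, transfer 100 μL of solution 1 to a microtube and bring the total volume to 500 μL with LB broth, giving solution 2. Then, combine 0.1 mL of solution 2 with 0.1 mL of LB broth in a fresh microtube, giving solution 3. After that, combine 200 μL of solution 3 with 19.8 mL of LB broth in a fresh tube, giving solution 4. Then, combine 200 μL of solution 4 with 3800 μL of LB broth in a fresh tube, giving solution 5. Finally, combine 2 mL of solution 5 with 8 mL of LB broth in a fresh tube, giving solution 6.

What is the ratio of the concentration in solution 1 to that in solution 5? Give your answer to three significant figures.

2.00 × 10^4

Step 1: 100 μL + 900 μL = 1000 μL total → factor 1000/100 = 10
Step 2: 100 μL brought to 500 μL → factor 500/100 = 5
Step 3: 0.1 mL + 0.1 mL = 0.2 mL total → factor 0.2/0.1 = 2
Step 4: 200 μL + 19.8 mL = 20000 μL total → factor 20000/200 = 100
Step 5: 200 μL + 3800 μL = 4000 μL total → factor 4000/200 = 20
Dilution factor to solution 1 = 10; to solution 5 = 2 × 10^5
[solution 1]/[solution 5] = (factor to solution 5)/(factor to solution 1) = 2 × 10^5/10 = 2.00 × 10^4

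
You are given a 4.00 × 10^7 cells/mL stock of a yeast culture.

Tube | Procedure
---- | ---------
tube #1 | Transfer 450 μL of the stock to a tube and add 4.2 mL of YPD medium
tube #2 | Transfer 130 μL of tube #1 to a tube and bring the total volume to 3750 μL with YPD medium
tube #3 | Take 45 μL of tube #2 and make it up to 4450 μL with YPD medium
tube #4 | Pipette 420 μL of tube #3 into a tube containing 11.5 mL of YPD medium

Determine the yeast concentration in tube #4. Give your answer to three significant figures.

Step 1: 450 μL + 4.2 mL = 4650 μL total → factor 4650/450 = 10.333
Step 2: 130 μL brought to 3750 μL → factor 3750/130 = 28.846
Step 3: 45 μL brought to 4450 μL → factor 4450/45 = 98.889
Step 4: 420 μL + 11.5 mL = 11920 μL total → factor 11920/420 = 28.381
Overall dilution factor = 10.333 × 28.846 × 98.889 × 28.381 = 8.3657 × 10^5
Final = 4.00 × 10^7 cells/mL / 8.3657 × 10^5 = 47.8 cells/mL

47.8 cells/mL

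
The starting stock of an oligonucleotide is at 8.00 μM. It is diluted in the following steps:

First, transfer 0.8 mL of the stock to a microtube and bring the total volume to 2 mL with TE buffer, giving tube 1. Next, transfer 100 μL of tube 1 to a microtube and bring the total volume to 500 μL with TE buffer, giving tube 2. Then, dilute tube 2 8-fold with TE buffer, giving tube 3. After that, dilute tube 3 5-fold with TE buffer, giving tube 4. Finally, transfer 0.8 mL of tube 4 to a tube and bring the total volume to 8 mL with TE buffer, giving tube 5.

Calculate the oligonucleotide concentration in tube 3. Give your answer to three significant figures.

0.0800 μM

Step 1: 0.8 mL brought to 2 mL → factor 2/0.8 = 2.5
Step 2: 100 μL brought to 500 μL → factor 500/100 = 5
Step 3: 8-fold → factor 8
Dilution factor through tube 3 = 2.5 × 5 × 8 = 100
[tube 3] = 8.00 μM / 100 = 0.0800 μM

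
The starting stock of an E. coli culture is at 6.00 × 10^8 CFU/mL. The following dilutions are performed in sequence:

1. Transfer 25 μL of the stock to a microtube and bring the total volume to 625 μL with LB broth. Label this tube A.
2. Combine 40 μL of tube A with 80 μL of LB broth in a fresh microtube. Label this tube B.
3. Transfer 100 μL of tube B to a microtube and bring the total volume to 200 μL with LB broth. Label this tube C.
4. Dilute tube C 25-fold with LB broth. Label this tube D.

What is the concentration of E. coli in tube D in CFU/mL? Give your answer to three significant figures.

1.60 × 10^5 CFU/mL

Step 1: 25 μL brought to 625 μL → factor 625/25 = 25
Step 2: 40 μL + 80 μL = 120 μL total → factor 120/40 = 3
Step 3: 100 μL brought to 200 μL → factor 200/100 = 2
Step 4: 25-fold → factor 25
Dilution factor through tube D = 25 × 3 × 2 × 25 = 3750
[tube D] = 6.00 × 10^8 CFU/mL / 3750 = 1.60 × 10^5 CFU/mL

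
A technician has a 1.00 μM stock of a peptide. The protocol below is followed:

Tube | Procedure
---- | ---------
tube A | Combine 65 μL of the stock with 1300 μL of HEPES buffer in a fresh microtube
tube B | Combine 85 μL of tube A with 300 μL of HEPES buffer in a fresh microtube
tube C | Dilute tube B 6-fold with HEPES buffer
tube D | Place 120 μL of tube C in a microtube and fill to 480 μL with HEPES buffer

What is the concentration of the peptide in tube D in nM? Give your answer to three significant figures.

0.438 nM

Step 1: 65 μL + 1300 μL = 1365 μL total → factor 1365/65 = 21
Step 2: 85 μL + 300 μL = 385 μL total → factor 385/85 = 4.5294
Step 3: 6-fold → factor 6
Step 4: 120 μL brought to 480 μL → factor 480/120 = 4
Overall dilution factor = 21 × 4.5294 × 6 × 4 = 2282.8
Final = 1.00 μM / 2282.8 = 0.0004381 μM = 0.438 nM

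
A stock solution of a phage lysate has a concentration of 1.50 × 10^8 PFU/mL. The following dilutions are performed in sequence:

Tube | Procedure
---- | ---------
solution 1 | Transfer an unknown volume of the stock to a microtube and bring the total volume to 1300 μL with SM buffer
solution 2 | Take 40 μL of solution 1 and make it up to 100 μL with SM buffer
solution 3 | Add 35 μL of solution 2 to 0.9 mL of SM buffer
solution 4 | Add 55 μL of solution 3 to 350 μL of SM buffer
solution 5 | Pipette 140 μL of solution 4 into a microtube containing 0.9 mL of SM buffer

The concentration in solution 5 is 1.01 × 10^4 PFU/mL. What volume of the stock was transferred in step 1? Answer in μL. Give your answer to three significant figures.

320 μL

Step 1: v brought to 1300 μL → factor = 1300 μL/v
Step 2: 40 μL brought to 100 μL → factor 100/40 = 2.5
Step 3: 35 μL + 0.9 mL = 935 μL total → factor 935/35 = 26.714
Step 4: 55 μL + 350 μL = 405 μL total → factor 405/55 = 7.3636
Step 5: 140 μL + 0.9 mL = 1040 μL total → factor 1040/140 = 7.4286
Product of known-step factors = 3653.3
Overall factor = 1.50 × 10^8 PFU/mL / (1.01 × 10^4 PFU/mL) = 14851
Step-1 factor = 14851 / 3653.3 = 4.0653
v = 1300 μL / 4.0653 = 320 μL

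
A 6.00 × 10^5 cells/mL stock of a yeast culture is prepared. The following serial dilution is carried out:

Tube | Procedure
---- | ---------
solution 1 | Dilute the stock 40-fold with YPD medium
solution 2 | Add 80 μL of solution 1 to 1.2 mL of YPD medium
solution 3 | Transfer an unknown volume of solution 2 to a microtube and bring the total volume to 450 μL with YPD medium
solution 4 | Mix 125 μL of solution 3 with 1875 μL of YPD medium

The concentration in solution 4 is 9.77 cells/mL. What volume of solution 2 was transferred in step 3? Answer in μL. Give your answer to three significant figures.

Step 1: 40-fold → factor 40
Step 2: 80 μL + 1.2 mL = 1280 μL total → factor 1280/80 = 16
Step 3: v brought to 450 μL → factor = 450 μL/v
Step 4: 125 μL + 1875 μL = 2000 μL total → factor 2000/125 = 16
Product of known-step factors = 10240
Overall factor = 6.00 × 10^5 cells/mL / (9.77 cells/mL) = 61412
Step-3 factor = 61412 / 10240 = 5.9973
v = 450 μL / 5.9973 = 75.0 μL

75.0 μL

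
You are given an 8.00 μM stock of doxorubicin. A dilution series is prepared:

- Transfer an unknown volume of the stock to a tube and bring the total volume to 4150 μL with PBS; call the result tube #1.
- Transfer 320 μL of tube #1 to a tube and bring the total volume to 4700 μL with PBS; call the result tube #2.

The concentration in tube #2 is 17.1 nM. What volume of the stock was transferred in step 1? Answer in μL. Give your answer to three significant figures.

130 μL

Step 1: v brought to 4150 μL → factor = 4150 μL/v
Step 2: 320 μL brought to 4700 μL → factor 4700/320 = 14.688
Product of known-step factors = 14.688
Overall factor = 8.00 μM / (17.1 nM) = 467.84
Step-1 factor = 467.84 / 14.688 = 31.853
v = 4150 μL / 31.853 = 130 μL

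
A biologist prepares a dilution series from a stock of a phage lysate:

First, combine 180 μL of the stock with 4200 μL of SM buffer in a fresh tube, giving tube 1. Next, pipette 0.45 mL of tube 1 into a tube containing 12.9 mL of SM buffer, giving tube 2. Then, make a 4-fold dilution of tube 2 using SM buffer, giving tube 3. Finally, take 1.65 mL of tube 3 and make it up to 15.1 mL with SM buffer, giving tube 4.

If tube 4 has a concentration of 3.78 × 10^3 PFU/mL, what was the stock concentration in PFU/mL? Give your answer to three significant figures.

9.99 × 10^7 PFU/mL

Step 1: 180 μL + 4200 μL = 4380 μL total → factor 4380/180 = 24.333
Step 2: 0.45 mL + 12.9 mL = 13.35 mL total → factor 13.35/0.45 = 29.667
Step 3: 4-fold → factor 4
Step 4: 1.65 mL brought to 15.1 mL → factor 15.1/1.65 = 9.1515
Overall dilution factor = 24.333 × 29.667 × 4 × 9.1515 = 26426
Stock = 3.78 × 10^3 PFU/mL × 26426 = 9.99 × 10^7 PFU/mL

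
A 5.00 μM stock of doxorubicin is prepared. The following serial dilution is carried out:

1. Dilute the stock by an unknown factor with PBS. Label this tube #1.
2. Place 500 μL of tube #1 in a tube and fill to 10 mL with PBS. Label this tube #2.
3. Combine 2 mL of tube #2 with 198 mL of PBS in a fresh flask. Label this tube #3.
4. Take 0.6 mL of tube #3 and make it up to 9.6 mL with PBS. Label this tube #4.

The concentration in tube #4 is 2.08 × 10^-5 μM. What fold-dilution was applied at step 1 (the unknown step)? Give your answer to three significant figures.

Step 1: unknown factor x
Step 2: 500 μL brought to 10 mL → factor 10000/500 = 20
Step 3: 2 mL + 198 mL = 200 mL total → factor 200/2 = 100
Step 4: 0.6 mL brought to 9.6 mL → factor 9.6/0.6 = 16
Product of known-step factors = 32000
Overall factor = 5.00 μM / (2.08 × 10^-5 μM) = 2.4038 × 10^5
x = 2.4038 × 10^5 / 32000 = 7.51

7.51-fold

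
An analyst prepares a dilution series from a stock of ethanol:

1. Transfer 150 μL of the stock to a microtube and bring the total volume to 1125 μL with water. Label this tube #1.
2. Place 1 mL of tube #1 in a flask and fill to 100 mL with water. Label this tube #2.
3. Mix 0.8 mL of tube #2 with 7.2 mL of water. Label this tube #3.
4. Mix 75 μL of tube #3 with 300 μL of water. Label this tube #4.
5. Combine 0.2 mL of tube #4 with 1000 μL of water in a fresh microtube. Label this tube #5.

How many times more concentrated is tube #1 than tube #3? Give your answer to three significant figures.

1.00 × 10^3

Step 1: 150 μL brought to 1125 μL → factor 1125/150 = 7.5
Step 2: 1 mL brought to 100 mL → factor 100/1 = 100
Step 3: 0.8 mL + 7.2 mL = 8 mL total → factor 8/0.8 = 10
Dilution factor to tube #1 = 7.5; to tube #3 = 7500
[tube #1]/[tube #3] = (factor to tube #3)/(factor to tube #1) = 7500/7.5 = 1.00 × 10^3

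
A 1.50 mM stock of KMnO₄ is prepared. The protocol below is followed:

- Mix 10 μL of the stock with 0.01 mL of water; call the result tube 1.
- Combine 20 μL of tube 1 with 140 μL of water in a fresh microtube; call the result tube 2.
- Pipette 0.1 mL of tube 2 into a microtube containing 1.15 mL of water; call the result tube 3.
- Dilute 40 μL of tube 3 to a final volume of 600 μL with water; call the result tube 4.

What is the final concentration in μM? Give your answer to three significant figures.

Step 1: 10 μL + 0.01 mL = 20 μL total → factor 20/10 = 2
Step 2: 20 μL + 140 μL = 160 μL total → factor 160/20 = 8
Step 3: 0.1 mL + 1.15 mL = 1.25 mL total → factor 1.25/0.1 = 12.5
Step 4: 40 μL brought to 600 μL → factor 600/40 = 15
Overall dilution factor = 2 × 8 × 12.5 × 15 = 3000
Final = 1.50 mM / 3000 = 0.0005000 mM = 0.500 μM

0.500 μM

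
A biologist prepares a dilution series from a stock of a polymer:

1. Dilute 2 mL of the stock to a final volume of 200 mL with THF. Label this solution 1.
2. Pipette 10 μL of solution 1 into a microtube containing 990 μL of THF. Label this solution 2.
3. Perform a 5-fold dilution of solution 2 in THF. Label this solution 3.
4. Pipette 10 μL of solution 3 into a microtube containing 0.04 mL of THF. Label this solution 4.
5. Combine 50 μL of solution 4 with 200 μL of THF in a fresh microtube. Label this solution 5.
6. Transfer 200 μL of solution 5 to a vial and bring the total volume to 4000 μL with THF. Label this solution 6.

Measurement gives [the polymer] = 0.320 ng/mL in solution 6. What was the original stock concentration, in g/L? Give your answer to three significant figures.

Step 1: 2 mL brought to 200 mL → factor 200/2 = 100
Step 2: 10 μL + 990 μL = 1000 μL total → factor 1000/10 = 100
Step 3: 5-fold → factor 5
Step 4: 10 μL + 0.04 mL = 50 μL total → factor 50/10 = 5
Step 5: 50 μL + 200 μL = 250 μL total → factor 250/50 = 5
Step 6: 200 μL brought to 4000 μL → factor 4000/200 = 20
Overall dilution factor = 100 × 100 × 5 × 5 × 5 × 20 = 2.5 × 10^7
Stock = 0.320 ng/mL × 2.5 × 10^7 = 8.000 × 10^6 ng/mL = 8.00 g/L

8.00 g/L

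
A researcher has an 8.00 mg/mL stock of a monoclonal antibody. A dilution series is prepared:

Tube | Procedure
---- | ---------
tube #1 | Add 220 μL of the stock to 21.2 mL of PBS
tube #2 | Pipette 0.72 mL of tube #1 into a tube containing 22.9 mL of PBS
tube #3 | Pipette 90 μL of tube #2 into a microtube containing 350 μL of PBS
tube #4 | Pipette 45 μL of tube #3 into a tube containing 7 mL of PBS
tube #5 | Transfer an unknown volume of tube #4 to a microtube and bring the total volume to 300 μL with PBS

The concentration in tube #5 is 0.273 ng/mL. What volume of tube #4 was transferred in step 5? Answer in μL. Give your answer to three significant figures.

25.0 μL

Step 1: 220 μL + 21.2 mL = 21420 μL total → factor 21420/220 = 97.364
Step 2: 0.72 mL + 22.9 mL = 23.62 mL total → factor 23.62/0.72 = 32.806
Step 3: 90 μL + 350 μL = 440 μL total → factor 440/90 = 4.8889
Step 4: 45 μL + 7 mL = 7045 μL total → factor 7045/45 = 156.56
Step 5: v brought to 300 μL → factor = 300 μL/v
Product of known-step factors = 2.4447 × 10^6
Overall factor = 8.00 mg/mL / (0.273 ng/mL) = 2.9304 × 10^7
Step-5 factor = 2.9304 × 10^7 / 2.4447 × 10^6 = 11.987
v = 300 μL / 11.987 = 25.0 μL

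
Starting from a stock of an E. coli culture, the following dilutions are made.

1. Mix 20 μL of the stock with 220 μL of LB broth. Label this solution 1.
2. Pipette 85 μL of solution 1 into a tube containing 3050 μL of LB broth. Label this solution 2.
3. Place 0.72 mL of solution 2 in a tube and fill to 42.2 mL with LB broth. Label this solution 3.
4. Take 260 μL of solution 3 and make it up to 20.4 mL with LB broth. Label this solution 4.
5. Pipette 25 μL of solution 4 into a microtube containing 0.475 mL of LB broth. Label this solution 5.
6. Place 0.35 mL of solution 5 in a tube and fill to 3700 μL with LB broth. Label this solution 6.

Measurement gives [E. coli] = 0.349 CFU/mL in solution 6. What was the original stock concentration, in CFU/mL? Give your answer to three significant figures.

1.50 × 10^8 CFU/mL

Step 1: 20 μL + 220 μL = 240 μL total → factor 240/20 = 12
Step 2: 85 μL + 3050 μL = 3135 μL total → factor 3135/85 = 36.882
Step 3: 0.72 mL brought to 42.2 mL → factor 42.2/0.72 = 58.611
Step 4: 260 μL brought to 20.4 mL → factor 20400/260 = 78.462
Step 5: 25 μL + 0.475 mL = 500 μL total → factor 500/25 = 20
Step 6: 0.35 mL brought to 3700 μL → factor 3.7/0.35 = 10.571
Overall dilution factor = 12 × 36.882 × 58.611 × 78.462 × 20 × 10.571 = 4.3033 × 10^8
Stock = 0.349 CFU/mL × 4.3033 × 10^8 = 1.50 × 10^8 CFU/mL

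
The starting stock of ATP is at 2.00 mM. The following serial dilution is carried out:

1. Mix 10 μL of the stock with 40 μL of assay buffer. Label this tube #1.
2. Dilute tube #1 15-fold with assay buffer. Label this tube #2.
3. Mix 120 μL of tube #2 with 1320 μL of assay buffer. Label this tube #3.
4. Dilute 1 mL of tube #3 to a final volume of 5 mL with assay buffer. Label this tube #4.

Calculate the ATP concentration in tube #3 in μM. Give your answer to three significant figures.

2.22 μM

Step 1: 10 μL + 40 μL = 50 μL total → factor 50/10 = 5
Step 2: 15-fold → factor 15
Step 3: 120 μL + 1320 μL = 1440 μL total → factor 1440/120 = 12
Dilution factor through tube #3 = 5 × 15 × 12 = 900
[tube #3] = 2.00 mM / 900 = 0.002222 mM = 2.22 μM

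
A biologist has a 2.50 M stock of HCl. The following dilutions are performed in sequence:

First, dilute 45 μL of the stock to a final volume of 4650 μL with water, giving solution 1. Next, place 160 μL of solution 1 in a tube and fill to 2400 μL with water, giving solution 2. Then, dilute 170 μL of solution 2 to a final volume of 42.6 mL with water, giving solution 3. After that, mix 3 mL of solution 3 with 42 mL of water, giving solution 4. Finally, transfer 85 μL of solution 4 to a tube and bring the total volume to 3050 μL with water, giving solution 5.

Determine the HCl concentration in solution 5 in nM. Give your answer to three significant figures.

Step 1: 45 μL brought to 4650 μL → factor 4650/45 = 103.33
Step 2: 160 μL brought to 2400 μL → factor 2400/160 = 15
Step 3: 170 μL brought to 42.6 mL → factor 42600/170 = 250.59
Step 4: 3 mL + 42 mL = 45 mL total → factor 45/3 = 15
Step 5: 85 μL brought to 3050 μL → factor 3050/85 = 35.882
Overall dilution factor = 103.33 × 15 × 250.59 × 15 × 35.882 = 2.0906 × 10^8
Final = 2.50 M / 2.0906 × 10^8 = 1.196 × 10^-8 M = 12.0 nM

12.0 nM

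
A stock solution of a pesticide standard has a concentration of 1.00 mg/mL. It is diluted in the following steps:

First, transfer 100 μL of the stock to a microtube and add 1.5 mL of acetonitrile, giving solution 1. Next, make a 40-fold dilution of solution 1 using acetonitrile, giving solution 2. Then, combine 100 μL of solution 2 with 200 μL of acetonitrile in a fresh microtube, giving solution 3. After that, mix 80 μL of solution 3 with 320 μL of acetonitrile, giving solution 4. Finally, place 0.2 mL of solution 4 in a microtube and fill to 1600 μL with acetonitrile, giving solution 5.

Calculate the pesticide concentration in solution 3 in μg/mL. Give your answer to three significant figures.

Step 1: 100 μL + 1.5 mL = 1600 μL total → factor 1600/100 = 16
Step 2: 40-fold → factor 40
Step 3: 100 μL + 200 μL = 300 μL total → factor 300/100 = 3
Dilution factor through solution 3 = 16 × 40 × 3 = 1920
[solution 3] = 1.00 mg/mL / 1920 = 0.0005208 mg/mL = 0.521 μg/mL

0.521 μg/mL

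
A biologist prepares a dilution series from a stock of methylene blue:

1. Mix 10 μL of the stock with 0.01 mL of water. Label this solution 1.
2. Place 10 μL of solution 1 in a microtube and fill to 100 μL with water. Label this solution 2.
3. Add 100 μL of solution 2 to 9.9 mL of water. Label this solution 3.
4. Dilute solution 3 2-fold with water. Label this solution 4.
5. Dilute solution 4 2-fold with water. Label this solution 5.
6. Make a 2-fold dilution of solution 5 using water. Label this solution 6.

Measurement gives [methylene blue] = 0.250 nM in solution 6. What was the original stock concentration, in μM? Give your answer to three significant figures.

Step 1: 10 μL + 0.01 mL = 20 μL total → factor 20/10 = 2
Step 2: 10 μL brought to 100 μL → factor 100/10 = 10
Step 3: 100 μL + 9.9 mL = 10000 μL total → factor 10000/100 = 100
Step 4: 2-fold → factor 2
Step 5: 2-fold → factor 2
Step 6: 2-fold → factor 2
Overall dilution factor = 2 × 10 × 100 × 2 × 2 × 2 = 16000
Stock = 0.250 nM × 16000 = 4000 nM = 4.00 μM

4.00 μM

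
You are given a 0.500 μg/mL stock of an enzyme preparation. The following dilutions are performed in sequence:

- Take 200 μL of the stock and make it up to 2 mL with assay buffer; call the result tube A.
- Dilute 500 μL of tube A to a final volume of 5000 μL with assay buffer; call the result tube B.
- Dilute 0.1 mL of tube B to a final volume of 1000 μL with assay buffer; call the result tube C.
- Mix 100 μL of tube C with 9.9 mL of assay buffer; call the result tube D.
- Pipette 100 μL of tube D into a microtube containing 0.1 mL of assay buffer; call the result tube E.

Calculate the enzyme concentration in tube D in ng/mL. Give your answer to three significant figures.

0.00500 ng/mL

Step 1: 200 μL brought to 2 mL → factor 2000/200 = 10
Step 2: 500 μL brought to 5000 μL → factor 5000/500 = 10
Step 3: 0.1 mL brought to 1000 μL → factor 1/0.1 = 10
Step 4: 100 μL + 9.9 mL = 10000 μL total → factor 10000/100 = 100
Dilution factor through tube D = 10 × 10 × 10 × 100 = 1 × 10^5
[tube D] = 0.500 μg/mL / 1 × 10^5 = 5.000 × 10^-6 μg/mL = 0.00500 ng/mL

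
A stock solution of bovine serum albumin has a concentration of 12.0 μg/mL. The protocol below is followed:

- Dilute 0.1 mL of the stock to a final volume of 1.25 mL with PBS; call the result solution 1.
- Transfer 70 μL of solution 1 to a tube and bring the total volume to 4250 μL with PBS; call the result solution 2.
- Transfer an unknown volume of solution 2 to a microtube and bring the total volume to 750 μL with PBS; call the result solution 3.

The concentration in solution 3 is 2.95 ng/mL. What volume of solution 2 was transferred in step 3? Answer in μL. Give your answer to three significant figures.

140 μL

Step 1: 0.1 mL brought to 1.25 mL → factor 1.25/0.1 = 12.5
Step 2: 70 μL brought to 4250 μL → factor 4250/70 = 60.714
Step 3: v brought to 750 μL → factor = 750 μL/v
Product of known-step factors = 758.93
Overall factor = 12.0 μg/mL / (2.95 ng/mL) = 4067.8
Step-3 factor = 4067.8 / 758.93 = 5.3599
v = 750 μL / 5.3599 = 140 μL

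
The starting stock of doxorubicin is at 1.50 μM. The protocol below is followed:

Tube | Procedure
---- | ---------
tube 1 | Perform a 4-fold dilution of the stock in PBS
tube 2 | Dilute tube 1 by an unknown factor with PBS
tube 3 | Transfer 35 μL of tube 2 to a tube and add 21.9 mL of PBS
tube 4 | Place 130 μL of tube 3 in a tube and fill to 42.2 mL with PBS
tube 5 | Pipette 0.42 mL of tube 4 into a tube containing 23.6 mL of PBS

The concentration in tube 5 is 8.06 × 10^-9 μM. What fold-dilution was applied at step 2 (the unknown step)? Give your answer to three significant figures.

4.00-fold

Step 1: 4-fold → factor 4
Step 2: unknown factor x
Step 3: 35 μL + 21.9 mL = 21935 μL total → factor 21935/35 = 626.71
Step 4: 130 μL brought to 42.2 mL → factor 42200/130 = 324.62
Step 5: 0.42 mL + 23.6 mL = 24.02 mL total → factor 24.02/0.42 = 57.19
Product of known-step factors = 4.654 × 10^7
Overall factor = 1.50 μM / (8.06 × 10^-9 μM) = 1.861 × 10^8
x = 1.861 × 10^8 / 4.654 × 10^7 = 4.00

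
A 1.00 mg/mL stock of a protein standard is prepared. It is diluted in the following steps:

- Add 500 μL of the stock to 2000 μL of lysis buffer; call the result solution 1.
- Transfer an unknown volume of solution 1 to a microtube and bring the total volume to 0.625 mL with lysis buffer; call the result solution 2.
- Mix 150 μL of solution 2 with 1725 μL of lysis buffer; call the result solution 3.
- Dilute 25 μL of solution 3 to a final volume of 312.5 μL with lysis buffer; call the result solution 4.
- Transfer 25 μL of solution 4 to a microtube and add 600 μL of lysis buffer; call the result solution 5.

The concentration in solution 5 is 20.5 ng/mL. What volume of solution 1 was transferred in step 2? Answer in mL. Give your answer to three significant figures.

0.250 mL

Step 1: 500 μL + 2000 μL = 2500 μL total → factor 2500/500 = 5
Step 2: v brought to 0.625 mL → factor = 0.625 mL/v
Step 3: 150 μL + 1725 μL = 1875 μL total → factor 1875/150 = 12.5
Step 4: 25 μL brought to 312.5 μL → factor 312.5/25 = 12.5
Step 5: 25 μL + 600 μL = 625 μL total → factor 625/25 = 25
Product of known-step factors = 19531
Overall factor = 1.00 mg/mL / (20.5 ng/mL) = 48780
Step-2 factor = 48780 / 19531 = 2.4976
v = 0.625 mL / 2.4976 = 0.250 mL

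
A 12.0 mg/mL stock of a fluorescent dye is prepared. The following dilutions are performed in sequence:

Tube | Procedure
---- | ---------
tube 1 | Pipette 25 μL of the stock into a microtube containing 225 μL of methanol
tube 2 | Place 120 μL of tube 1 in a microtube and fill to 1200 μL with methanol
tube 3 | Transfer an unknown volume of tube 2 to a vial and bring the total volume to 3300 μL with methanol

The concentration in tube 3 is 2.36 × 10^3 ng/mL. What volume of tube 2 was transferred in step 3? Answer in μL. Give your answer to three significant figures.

64.9 μL

Step 1: 25 μL + 225 μL = 250 μL total → factor 250/25 = 10
Step 2: 120 μL brought to 1200 μL → factor 1200/120 = 10
Step 3: v brought to 3300 μL → factor = 3300 μL/v
Product of known-step factors = 100
Overall factor = 12.0 mg/mL / (2.36 × 10^3 ng/mL) = 5084.7
Step-3 factor = 5084.7 / 100 = 50.847
v = 3300 μL / 50.847 = 64.9 μL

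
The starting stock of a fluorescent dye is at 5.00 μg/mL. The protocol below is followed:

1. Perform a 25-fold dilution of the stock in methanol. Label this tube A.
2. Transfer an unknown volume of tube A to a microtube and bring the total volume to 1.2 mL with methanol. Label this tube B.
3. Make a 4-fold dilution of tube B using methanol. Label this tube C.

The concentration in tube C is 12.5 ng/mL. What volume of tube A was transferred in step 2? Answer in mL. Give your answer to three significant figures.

0.300 mL

Step 1: 25-fold → factor 25
Step 2: v brought to 1.2 mL → factor = 1.2 mL/v
Step 3: 4-fold → factor 4
Product of known-step factors = 100
Overall factor = 5.00 μg/mL / (12.5 ng/mL) = 400
Step-2 factor = 400 / 100 = 4
v = 1.2 mL / 4 = 0.300 mL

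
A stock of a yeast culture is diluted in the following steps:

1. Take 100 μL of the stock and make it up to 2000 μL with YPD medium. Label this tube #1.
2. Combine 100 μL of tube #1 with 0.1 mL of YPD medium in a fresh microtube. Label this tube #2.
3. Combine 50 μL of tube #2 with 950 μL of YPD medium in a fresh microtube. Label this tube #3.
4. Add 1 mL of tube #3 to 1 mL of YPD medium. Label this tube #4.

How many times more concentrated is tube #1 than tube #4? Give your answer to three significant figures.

80.0

Step 1: 100 μL brought to 2000 μL → factor 2000/100 = 20
Step 2: 100 μL + 0.1 mL = 200 μL total → factor 200/100 = 2
Step 3: 50 μL + 950 μL = 1000 μL total → factor 1000/50 = 20
Step 4: 1 mL + 1 mL = 2 mL total → factor 2/1 = 2
Dilution factor to tube #1 = 20; to tube #4 = 1600
[tube #1]/[tube #4] = (factor to tube #4)/(factor to tube #1) = 1600/20 = 80.0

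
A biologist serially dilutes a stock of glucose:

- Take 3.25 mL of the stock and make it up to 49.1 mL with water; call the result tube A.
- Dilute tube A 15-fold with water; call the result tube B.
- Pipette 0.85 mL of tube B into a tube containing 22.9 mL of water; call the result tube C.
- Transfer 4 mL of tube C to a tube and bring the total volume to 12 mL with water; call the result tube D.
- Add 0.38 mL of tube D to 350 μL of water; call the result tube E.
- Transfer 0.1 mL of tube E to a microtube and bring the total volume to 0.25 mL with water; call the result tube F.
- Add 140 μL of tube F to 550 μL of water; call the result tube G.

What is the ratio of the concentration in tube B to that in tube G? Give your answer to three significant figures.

1.98 × 10^3

Step 1: 3.25 mL brought to 49.1 mL → factor 49.1/3.25 = 15.108
Step 2: 15-fold → factor 15
Step 3: 0.85 mL + 22.9 mL = 23.75 mL total → factor 23.75/0.85 = 27.941
Step 4: 4 mL brought to 12 mL → factor 12/4 = 3
Step 5: 0.38 mL + 350 μL = 0.73 mL total → factor 0.73/0.38 = 1.9211
Step 6: 0.1 mL brought to 0.25 mL → factor 0.25/0.1 = 2.5
Step 7: 140 μL + 550 μL = 690 μL total → factor 690/140 = 4.9286
Dilution factor to tube B = 226.62; to tube G = 4.4963 × 10^5
[tube B]/[tube G] = (factor to tube G)/(factor to tube B) = 4.4963 × 10^5/226.62 = 1.98 × 10^3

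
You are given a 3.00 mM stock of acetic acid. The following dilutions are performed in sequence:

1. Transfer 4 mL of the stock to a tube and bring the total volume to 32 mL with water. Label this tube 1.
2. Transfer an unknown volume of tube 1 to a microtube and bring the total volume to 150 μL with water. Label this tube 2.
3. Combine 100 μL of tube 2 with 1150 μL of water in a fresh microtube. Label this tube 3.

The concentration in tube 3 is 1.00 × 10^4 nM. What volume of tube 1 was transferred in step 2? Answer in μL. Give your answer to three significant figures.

Step 1: 4 mL brought to 32 mL → factor 32/4 = 8
Step 2: v brought to 150 μL → factor = 150 μL/v
Step 3: 100 μL + 1150 μL = 1250 μL total → factor 1250/100 = 12.5
Product of known-step factors = 100
Overall factor = 3.00 mM / (1.00 × 10^4 nM) = 300
Step-2 factor = 300 / 100 = 3
v = 150 μL / 3 = 50.0 μL

50.0 μL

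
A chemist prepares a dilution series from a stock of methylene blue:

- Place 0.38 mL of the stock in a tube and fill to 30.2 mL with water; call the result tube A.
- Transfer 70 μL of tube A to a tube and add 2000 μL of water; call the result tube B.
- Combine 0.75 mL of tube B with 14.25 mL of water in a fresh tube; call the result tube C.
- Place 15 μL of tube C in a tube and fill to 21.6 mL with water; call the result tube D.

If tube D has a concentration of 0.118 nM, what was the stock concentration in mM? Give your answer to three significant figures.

Step 1: 0.38 mL brought to 30.2 mL → factor 30.2/0.38 = 79.474
Step 2: 70 μL + 2000 μL = 2070 μL total → factor 2070/70 = 29.571
Step 3: 0.75 mL + 14.25 mL = 15 mL total → factor 15/0.75 = 20
Step 4: 15 μL brought to 21.6 mL → factor 21600/15 = 1440
Overall dilution factor = 79.474 × 29.571 × 20 × 1440 = 6.7684 × 10^7
Stock = 0.118 nM × 6.7684 × 10^7 = 7.987 × 10^6 nM = 7.99 mM

7.99 mM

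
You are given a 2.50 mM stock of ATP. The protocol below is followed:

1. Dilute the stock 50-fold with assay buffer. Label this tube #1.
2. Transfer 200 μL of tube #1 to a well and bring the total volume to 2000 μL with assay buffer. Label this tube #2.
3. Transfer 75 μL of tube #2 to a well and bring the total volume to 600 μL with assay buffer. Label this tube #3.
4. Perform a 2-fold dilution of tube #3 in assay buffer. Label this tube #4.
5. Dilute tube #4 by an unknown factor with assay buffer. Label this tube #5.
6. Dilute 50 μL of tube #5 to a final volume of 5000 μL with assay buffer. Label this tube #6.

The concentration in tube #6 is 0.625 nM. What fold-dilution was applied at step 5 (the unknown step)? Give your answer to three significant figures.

Step 1: 50-fold → factor 50
Step 2: 200 μL brought to 2000 μL → factor 2000/200 = 10
Step 3: 75 μL brought to 600 μL → factor 600/75 = 8
Step 4: 2-fold → factor 2
Step 5: unknown factor x
Step 6: 50 μL brought to 5000 μL → factor 5000/50 = 100
Product of known-step factors = 8 × 10^5
Overall factor = 2.50 mM / (0.625 nM) = 4 × 10^6
x = 4 × 10^6 / 8 × 10^5 = 5.00

5.00-fold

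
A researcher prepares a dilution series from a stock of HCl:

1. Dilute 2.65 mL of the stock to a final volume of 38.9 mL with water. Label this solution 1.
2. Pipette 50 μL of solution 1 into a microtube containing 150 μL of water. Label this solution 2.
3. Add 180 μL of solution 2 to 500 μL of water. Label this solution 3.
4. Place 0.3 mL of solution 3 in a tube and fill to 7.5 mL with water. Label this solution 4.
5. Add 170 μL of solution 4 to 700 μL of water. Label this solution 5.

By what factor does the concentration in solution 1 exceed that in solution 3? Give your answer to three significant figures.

15.1

Step 1: 2.65 mL brought to 38.9 mL → factor 38.9/2.65 = 14.679
Step 2: 50 μL + 150 μL = 200 μL total → factor 200/50 = 4
Step 3: 180 μL + 500 μL = 680 μL total → factor 680/180 = 3.7778
Dilution factor to solution 1 = 14.679; to solution 3 = 221.82
[solution 1]/[solution 3] = (factor to solution 3)/(factor to solution 1) = 221.82/14.679 = 15.1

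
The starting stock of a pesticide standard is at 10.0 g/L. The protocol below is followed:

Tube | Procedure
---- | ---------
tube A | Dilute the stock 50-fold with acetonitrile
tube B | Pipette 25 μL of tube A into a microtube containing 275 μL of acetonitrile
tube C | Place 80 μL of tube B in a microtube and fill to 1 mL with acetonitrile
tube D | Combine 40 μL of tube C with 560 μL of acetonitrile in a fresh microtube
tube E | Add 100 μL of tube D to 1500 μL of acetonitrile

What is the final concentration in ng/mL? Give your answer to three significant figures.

Step 1: 50-fold → factor 50
Step 2: 25 μL + 275 μL = 300 μL total → factor 300/25 = 12
Step 3: 80 μL brought to 1 mL → factor 1000/80 = 12.5
Step 4: 40 μL + 560 μL = 600 μL total → factor 600/40 = 15
Step 5: 100 μL + 1500 μL = 1600 μL total → factor 1600/100 = 16
Overall dilution factor = 50 × 12 × 12.5 × 15 × 16 = 1.8 × 10^6
Final = 10.0 g/L / 1.8 × 10^6 = 5.556 × 10^-6 g/L = 5.56 ng/mL

5.56 ng/mL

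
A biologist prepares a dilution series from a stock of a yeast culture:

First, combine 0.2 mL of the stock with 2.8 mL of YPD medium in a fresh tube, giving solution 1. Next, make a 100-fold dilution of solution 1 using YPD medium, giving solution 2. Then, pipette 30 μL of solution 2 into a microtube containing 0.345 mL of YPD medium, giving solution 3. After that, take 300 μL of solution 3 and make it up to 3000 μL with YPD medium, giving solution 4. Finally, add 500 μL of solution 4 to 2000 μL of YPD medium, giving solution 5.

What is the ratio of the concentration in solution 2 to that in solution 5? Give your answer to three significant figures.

Step 1: 0.2 mL + 2.8 mL = 3 mL total → factor 3/0.2 = 15
Step 2: 100-fold → factor 100
Step 3: 30 μL + 0.345 mL = 375 μL total → factor 375/30 = 12.5
Step 4: 300 μL brought to 3000 μL → factor 3000/300 = 10
Step 5: 500 μL + 2000 μL = 2500 μL total → factor 2500/500 = 5
Dilution factor to solution 2 = 1500; to solution 5 = 9.375 × 10^5
[solution 2]/[solution 5] = (factor to solution 5)/(factor to solution 2) = 9.375 × 10^5/1500 = 625

625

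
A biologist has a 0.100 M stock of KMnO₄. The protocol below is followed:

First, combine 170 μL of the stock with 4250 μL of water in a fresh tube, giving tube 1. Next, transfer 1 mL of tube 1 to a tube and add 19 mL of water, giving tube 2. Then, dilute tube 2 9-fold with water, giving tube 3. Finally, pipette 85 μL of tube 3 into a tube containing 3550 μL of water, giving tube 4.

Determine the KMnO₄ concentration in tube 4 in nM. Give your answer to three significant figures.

500 nM

Step 1: 170 μL + 4250 μL = 4420 μL total → factor 4420/170 = 26
Step 2: 1 mL + 19 mL = 20 mL total → factor 20/1 = 20
Step 3: 9-fold → factor 9
Step 4: 85 μL + 3550 μL = 3635 μL total → factor 3635/85 = 42.765
Overall dilution factor = 26 × 20 × 9 × 42.765 = 2.0014 × 10^5
Final = 0.100 M / 2.0014 × 10^5 = 4.997 × 10^-7 M = 500 nM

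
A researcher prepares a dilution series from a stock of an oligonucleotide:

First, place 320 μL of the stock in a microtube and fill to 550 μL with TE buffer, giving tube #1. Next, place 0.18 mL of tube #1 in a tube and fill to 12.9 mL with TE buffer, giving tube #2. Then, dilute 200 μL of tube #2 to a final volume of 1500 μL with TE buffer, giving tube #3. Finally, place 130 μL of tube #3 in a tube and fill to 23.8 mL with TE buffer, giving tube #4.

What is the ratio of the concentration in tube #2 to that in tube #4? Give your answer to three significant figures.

Step 1: 320 μL brought to 550 μL → factor 550/320 = 1.7188
Step 2: 0.18 mL brought to 12.9 mL → factor 12.9/0.18 = 71.667
Step 3: 200 μL brought to 1500 μL → factor 1500/200 = 7.5
Step 4: 130 μL brought to 23.8 mL → factor 23800/130 = 183.08
Dilution factor to tube #2 = 123.18; to tube #4 = 1.6913 × 10^5
[tube #2]/[tube #4] = (factor to tube #4)/(factor to tube #2) = 1.6913 × 10^5/123.18 = 1.37 × 10^3

1.37 × 10^3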